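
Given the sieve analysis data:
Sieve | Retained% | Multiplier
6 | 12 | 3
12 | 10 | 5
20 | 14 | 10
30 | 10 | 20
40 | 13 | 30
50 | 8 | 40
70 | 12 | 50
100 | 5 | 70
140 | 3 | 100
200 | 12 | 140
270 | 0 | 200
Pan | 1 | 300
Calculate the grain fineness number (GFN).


Formula: GFN = sum(pct * multiplier) / sum(pct)
sum(pct * multiplier) = 4366
sum(pct) = 100
GFN = 4366 / 100 = 43.66

Final answer: 43.66


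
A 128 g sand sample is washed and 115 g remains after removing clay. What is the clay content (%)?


Formula: Clay% = (W_total - W_washed) / W_total * 100
Clay mass = 128 - 115 = 13 g
Clay% = 13 / 128 * 100 = 10.1562%

Answer: 10.1562%


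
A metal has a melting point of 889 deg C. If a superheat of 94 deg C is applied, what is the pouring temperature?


Formula: T_pour = T_melt + Superheat
T_pour = 889 + 94 = 983 deg C

983 deg C


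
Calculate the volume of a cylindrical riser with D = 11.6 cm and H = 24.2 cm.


Formula: V = pi * (D/2)^2 * H  (cylinder volume)
Radius = D/2 = 11.6/2 = 5.8 cm
V = pi * 5.8^2 * 24.2 = 2557.5329 cm^3

Final answer: 2557.5329 cm^3


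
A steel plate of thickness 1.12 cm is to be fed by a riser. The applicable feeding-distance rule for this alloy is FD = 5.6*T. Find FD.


Formula: FD = 5.6 * T  (riser feeding-distance rule)
FD = 5.6 * 1.12 cm = 6.2720 cm

Answer: 6.2720 cm


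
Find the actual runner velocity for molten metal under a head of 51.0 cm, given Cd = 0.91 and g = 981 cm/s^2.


Formula: v = Cd * sqrt(2 * g * h)  (Torricelli with discharge coefficient)
2*g*h = 2 * 981 * 51.0 = 100062.0 cm^2/s^2
sqrt(100062.0) = 316.32578 cm/s
v = 0.91 * 316.32578 = 287.8565 cm/s


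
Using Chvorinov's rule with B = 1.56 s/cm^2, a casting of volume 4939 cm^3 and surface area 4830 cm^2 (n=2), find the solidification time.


Formula: t_s = B * (V/A)^n  (Chvorinov's rule, n=2)
Modulus M = V/A = 4939/4830 = 1.022567 cm
M^2 = 1.022567^2 = 1.045643 cm^2
t_s = 1.56 * 1.045643 = 1.6312 s

Answer: 1.6312 s


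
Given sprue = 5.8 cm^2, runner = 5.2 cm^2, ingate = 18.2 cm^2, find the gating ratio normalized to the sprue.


Sprue:Runner:Ingate = 1 : 5.2/5.8 : 18.2/5.8 = 1:0.90:3.14

Final answer: 1:0.90:3.14


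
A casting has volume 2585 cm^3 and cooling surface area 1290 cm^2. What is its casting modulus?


Formula: Casting Modulus M = V / A
M = 2585 cm^3 / 1290 cm^2 = 2.0039 cm


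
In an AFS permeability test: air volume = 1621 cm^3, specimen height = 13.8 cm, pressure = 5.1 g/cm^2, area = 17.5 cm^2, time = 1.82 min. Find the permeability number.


Formula: Permeability Number P = (V * H) / (p * A * t)
Numerator: V * H = 1621 * 13.8 = 22369.8
Denominator: p * A * t = 5.1 * 17.5 * 1.82 = 162.435
P = 22369.8 / 162.435 = 137.7154


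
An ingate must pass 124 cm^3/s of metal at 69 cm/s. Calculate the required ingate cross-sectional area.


Formula: A_ingate = Q / v  (continuity equation)
A = 124 cm^3/s / 69 cm/s = 1.7971 cm^2

Answer: 1.7971 cm^2


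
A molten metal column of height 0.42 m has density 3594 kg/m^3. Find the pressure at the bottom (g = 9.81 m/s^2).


Formula: P = rho * g * h
rho * g = 3594 * 9.81 = 35257.14 N/m^3
P = 35257.14 * 0.42 = 14807.9988 Pa

Final answer: 14807.9988 Pa


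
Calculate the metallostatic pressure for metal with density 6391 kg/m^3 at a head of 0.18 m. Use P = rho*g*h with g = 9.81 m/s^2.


Formula: P = rho * g * h
rho * g = 6391 * 9.81 = 62695.71 N/m^3
P = 62695.71 * 0.18 = 11285.2278 Pa

11285.2278 Pa


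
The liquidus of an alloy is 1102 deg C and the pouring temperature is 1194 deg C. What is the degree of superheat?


Formula: Superheat = T_pour - T_melt
Superheat = 1194 - 1102 = 92 deg C

Answer: 92 deg C


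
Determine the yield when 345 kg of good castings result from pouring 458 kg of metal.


Formula: Casting Yield = (W_good / W_total) * 100
Yield = (345 kg / 458 kg) * 100 = 75.3275%

Final answer: 75.3275%


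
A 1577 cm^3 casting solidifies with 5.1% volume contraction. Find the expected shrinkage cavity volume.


Formula: V_shrink = V_casting * shrinkage_pct / 100
V_shrink = 1577 cm^3 * 5.1 / 100 = 80.4270 cm^3

Answer: 80.4270 cm^3


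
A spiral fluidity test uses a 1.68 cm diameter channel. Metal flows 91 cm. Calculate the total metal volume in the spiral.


Formula: V = pi * (d/2)^2 * L  (cylinder volume)
Radius = 1.68/2 = 0.84 cm
V = pi * 0.84^2 * 91 = 201.7204 cm^3

Final answer: 201.7204 cm^3


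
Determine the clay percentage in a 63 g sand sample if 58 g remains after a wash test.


Formula: Clay% = (W_total - W_washed) / W_total * 100
Clay mass = 63 - 58 = 5 g
Clay% = 5 / 63 * 100 = 7.9365%

Final answer: 7.9365%


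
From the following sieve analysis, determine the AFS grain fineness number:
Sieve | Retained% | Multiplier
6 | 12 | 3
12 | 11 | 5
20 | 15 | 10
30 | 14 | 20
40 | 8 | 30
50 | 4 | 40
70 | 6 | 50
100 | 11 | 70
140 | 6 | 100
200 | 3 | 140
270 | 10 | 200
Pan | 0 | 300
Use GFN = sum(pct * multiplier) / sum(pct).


Formula: GFN = sum(pct * multiplier) / sum(pct)
sum(pct * multiplier) = 5011
sum(pct) = 100
GFN = 5011 / 100 = 50.11


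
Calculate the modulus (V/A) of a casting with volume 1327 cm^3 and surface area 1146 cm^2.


Formula: Casting Modulus M = V / A
M = 1327 cm^3 / 1146 cm^2 = 1.1579 cm


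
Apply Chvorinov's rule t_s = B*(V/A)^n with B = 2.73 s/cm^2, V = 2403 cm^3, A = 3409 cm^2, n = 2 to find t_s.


Formula: t_s = B * (V/A)^n  (Chvorinov's rule, n=2)
Modulus M = V/A = 2403/3409 = 0.704899 cm
M^2 = 0.704899^2 = 0.496883 cm^2
t_s = 2.73 * 0.496883 = 1.3565 s


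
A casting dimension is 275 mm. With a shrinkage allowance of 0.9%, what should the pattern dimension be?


Formula: L_pattern = L_casting * (1 + shrinkage_rate/100)
Shrinkage factor = 1 + 0.9/100 = 1.009
L_pattern = 275 mm * 1.009 = 277.4750 mm

Answer: 277.4750 mm


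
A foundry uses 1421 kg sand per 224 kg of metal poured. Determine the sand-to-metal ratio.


Formula: Sand-to-Metal Ratio = W_sand / W_metal
Ratio = 1421 kg / 224 kg = 6.3438

Answer: 6.3438


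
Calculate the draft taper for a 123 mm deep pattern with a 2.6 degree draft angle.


Formula: taper = depth * tan(draft_angle)
tan(2.6 deg) = 0.0454097
taper = 123 mm * 0.0454097 = 5.5854 mm

5.5854 mm


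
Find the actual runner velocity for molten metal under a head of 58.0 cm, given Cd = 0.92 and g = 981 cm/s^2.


Formula: v = Cd * sqrt(2 * g * h)  (Torricelli with discharge coefficient)
2*g*h = 2 * 981 * 58.0 = 113796.0 cm^2/s^2
sqrt(113796.0) = 337.33663 cm/s
v = 0.92 * 337.33663 = 310.3497 cm/s

Final answer: 310.3497 cm/s


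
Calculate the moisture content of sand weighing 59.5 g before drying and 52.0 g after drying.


Formula: MC = (W_wet - W_dry) / W_wet * 100
Water mass = 59.5 - 52.0 = 7.5 g
MC = 7.5 / 59.5 * 100 = 12.6050%

Answer: 12.6050%


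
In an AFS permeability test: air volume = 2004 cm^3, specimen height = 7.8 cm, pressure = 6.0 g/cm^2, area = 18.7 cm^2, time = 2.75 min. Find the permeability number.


Formula: Permeability Number P = (V * H) / (p * A * t)
Numerator: V * H = 2004 * 7.8 = 15631.2
Denominator: p * A * t = 6.0 * 18.7 * 2.75 = 308.55
P = 15631.2 / 308.55 = 50.6602


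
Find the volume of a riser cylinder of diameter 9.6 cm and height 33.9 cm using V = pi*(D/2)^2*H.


Formula: V = pi * (D/2)^2 * H  (cylinder volume)
Radius = D/2 = 9.6/2 = 4.8 cm
V = pi * 4.8^2 * 33.9 = 2453.7598 cm^3

Final answer: 2453.7598 cm^3


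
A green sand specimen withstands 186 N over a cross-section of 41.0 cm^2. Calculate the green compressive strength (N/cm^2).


Formula: Compressive Strength = Force / Area
Strength = 186 N / 41.0 cm^2 = 4.5366 N/cm^2


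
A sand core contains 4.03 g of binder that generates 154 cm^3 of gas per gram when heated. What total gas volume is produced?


Formula: V_gas = W_binder * gas_evolution_rate
V = 4.03 g * 154 cm^3/g = 620.6200 cm^3

Answer: 620.6200 cm^3


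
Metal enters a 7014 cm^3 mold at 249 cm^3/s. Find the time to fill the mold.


Formula: t_fill = V_mold / Q_flow
t = 7014 cm^3 / 249 cm^3/s = 28.1687 s


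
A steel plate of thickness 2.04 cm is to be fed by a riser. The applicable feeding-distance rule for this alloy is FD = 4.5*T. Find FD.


Formula: FD = 4.5 * T  (riser feeding-distance rule)
FD = 4.5 * 2.04 cm = 9.1800 cm

Final answer: 9.1800 cm


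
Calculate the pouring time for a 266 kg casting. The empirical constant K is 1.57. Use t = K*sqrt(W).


Formula: t = K * sqrt(W)
sqrt(W) = sqrt(266) = 16.30951
t = 1.57 * 16.30951 = 25.6059 s

Answer: 25.6059 s


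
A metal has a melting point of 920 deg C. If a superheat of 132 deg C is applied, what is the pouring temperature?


Formula: T_pour = T_melt + Superheat
T_pour = 920 + 132 = 1052 deg C

Final answer: 1052 deg C


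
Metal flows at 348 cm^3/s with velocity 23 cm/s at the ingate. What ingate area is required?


Formula: A_ingate = Q / v  (continuity equation)
A = 348 cm^3/s / 23 cm/s = 15.1304 cm^2

Final answer: 15.1304 cm^2


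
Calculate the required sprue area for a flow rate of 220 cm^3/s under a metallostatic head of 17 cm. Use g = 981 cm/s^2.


Formula: v = sqrt(2*g*h), A = Q/v
Velocity: v = sqrt(2 * 981 * 17) = sqrt(33354) = 182.6308 cm/s
Sprue area: A = Q / v = 220 / 182.6308 = 1.2046 cm^2

Answer: 1.2046 cm^2


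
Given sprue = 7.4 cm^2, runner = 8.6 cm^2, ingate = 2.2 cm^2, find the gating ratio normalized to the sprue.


Sprue:Runner:Ingate = 1 : 8.6/7.4 : 2.2/7.4 = 1:1.16:0.30

1:1.16:0.30


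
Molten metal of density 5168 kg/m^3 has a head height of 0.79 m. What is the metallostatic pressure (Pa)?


Formula: P = rho * g * h
rho * g = 5168 * 9.81 = 50698.08 N/m^3
P = 50698.08 * 0.79 = 40051.4832 Pa

Answer: 40051.4832 Pa


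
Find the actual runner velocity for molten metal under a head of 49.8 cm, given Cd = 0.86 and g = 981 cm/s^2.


Formula: v = Cd * sqrt(2 * g * h)  (Torricelli with discharge coefficient)
2*g*h = 2 * 981 * 49.8 = 97707.6 cm^2/s^2
sqrt(97707.6) = 312.58215 cm/s
v = 0.86 * 312.58215 = 268.8206 cm/s

Final answer: 268.8206 cm/s


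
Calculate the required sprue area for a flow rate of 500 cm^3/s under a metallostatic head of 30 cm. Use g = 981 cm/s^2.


Formula: v = sqrt(2*g*h), A = Q/v
Velocity: v = sqrt(2 * 981 * 30) = sqrt(58860) = 242.6108 cm/s
Sprue area: A = Q / v = 500 / 242.6108 = 2.0609 cm^2

2.0609 cm^2


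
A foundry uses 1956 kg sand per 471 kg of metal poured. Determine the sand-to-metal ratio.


Formula: Sand-to-Metal Ratio = W_sand / W_metal
Ratio = 1956 kg / 471 kg = 4.1529

4.1529


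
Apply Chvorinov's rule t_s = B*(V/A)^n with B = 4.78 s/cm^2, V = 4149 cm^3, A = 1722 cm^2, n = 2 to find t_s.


Formula: t_s = B * (V/A)^n  (Chvorinov's rule, n=2)
Modulus M = V/A = 4149/1722 = 2.409408 cm
M^2 = 2.409408^2 = 5.805247 cm^2
t_s = 4.78 * 5.805247 = 27.7491 s

Final answer: 27.7491 s


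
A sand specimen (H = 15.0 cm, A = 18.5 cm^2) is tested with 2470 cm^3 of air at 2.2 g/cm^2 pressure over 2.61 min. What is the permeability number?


Formula: Permeability Number P = (V * H) / (p * A * t)
Numerator: V * H = 2470 * 15.0 = 37050.0
Denominator: p * A * t = 2.2 * 18.5 * 2.61 = 106.227
P = 37050.0 / 106.227 = 348.7814

Final answer: 348.7814


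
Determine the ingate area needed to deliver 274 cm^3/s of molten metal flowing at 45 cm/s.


Formula: A_ingate = Q / v  (continuity equation)
A = 274 cm^3/s / 45 cm/s = 6.0889 cm^2

6.0889 cm^2


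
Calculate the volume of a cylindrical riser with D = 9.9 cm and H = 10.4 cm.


Formula: V = pi * (D/2)^2 * H  (cylinder volume)
Radius = D/2 = 9.9/2 = 4.95 cm
V = pi * 4.95^2 * 10.4 = 800.5595 cm^3

800.5595 cm^3


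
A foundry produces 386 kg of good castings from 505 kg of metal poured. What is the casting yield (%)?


Formula: Casting Yield = (W_good / W_total) * 100
Yield = (386 kg / 505 kg) * 100 = 76.4356%

76.4356%


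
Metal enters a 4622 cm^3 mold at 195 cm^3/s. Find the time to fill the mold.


Formula: t_fill = V_mold / Q_flow
t = 4622 cm^3 / 195 cm^3/s = 23.7026 s


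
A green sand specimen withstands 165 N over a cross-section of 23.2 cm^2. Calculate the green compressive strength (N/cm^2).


Formula: Compressive Strength = Force / Area
Strength = 165 N / 23.2 cm^2 = 7.1121 N/cm^2


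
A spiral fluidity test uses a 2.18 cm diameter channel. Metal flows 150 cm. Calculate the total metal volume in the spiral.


Formula: V = pi * (d/2)^2 * L  (cylinder volume)
Radius = 2.18/2 = 1.09 cm
V = pi * 1.09^2 * 150 = 559.8789 cm^3

559.8789 cm^3


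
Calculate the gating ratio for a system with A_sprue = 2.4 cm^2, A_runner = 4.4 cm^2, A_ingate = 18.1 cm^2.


Sprue:Runner:Ingate = 1 : 4.4/2.4 : 18.1/2.4 = 1:1.83:7.54


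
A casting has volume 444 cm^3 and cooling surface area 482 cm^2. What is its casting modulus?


Formula: Casting Modulus M = V / A
M = 444 cm^3 / 482 cm^2 = 0.9212 cm

Answer: 0.9212 cm


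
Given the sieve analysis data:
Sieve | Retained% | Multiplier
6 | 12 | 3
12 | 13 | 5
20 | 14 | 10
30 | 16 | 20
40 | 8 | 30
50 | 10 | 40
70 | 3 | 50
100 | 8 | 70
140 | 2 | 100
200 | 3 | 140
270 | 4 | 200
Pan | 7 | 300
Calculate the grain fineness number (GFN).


Formula: GFN = sum(pct * multiplier) / sum(pct)
sum(pct * multiplier) = 5431
sum(pct) = 100
GFN = 5431 / 100 = 54.31

Answer: 54.31


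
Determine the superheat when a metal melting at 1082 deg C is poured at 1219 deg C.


Formula: Superheat = T_pour - T_melt
Superheat = 1219 - 1082 = 137 deg C

Answer: 137 deg C


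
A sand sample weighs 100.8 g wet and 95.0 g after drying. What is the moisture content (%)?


Formula: MC = (W_wet - W_dry) / W_wet * 100
Water mass = 100.8 - 95.0 = 5.8 g
MC = 5.8 / 100.8 * 100 = 5.7540%


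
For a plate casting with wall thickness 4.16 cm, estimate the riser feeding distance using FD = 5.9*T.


Formula: FD = 5.9 * T  (riser feeding-distance rule)
FD = 5.9 * 4.16 cm = 24.5440 cm


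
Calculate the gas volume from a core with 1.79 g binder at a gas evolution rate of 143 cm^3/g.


Formula: V_gas = W_binder * gas_evolution_rate
V = 1.79 g * 143 cm^3/g = 255.9700 cm^3

Answer: 255.9700 cm^3


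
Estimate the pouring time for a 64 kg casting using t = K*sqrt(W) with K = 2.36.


Formula: t = K * sqrt(W)
sqrt(W) = sqrt(64) = 8.00000
t = 2.36 * 8.00000 = 18.8800 s

Answer: 18.8800 s


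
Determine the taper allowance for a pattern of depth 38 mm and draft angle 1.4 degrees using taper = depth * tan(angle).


Formula: taper = depth * tan(draft_angle)
tan(1.4 deg) = 0.0244395
taper = 38 mm * 0.0244395 = 0.9287 mm

Final answer: 0.9287 mm


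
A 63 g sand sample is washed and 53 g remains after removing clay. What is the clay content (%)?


Formula: Clay% = (W_total - W_washed) / W_total * 100
Clay mass = 63 - 53 = 10 g
Clay% = 10 / 63 * 100 = 15.8730%

Final answer: 15.8730%


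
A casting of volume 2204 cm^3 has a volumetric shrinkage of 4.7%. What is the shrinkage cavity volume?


Formula: V_shrink = V_casting * shrinkage_pct / 100
V_shrink = 2204 cm^3 * 4.7 / 100 = 103.5880 cm^3


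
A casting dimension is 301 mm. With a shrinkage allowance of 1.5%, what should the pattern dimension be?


Formula: L_pattern = L_casting * (1 + shrinkage_rate/100)
Shrinkage factor = 1 + 1.5/100 = 1.015
L_pattern = 301 mm * 1.015 = 305.5150 mm

Final answer: 305.5150 mm


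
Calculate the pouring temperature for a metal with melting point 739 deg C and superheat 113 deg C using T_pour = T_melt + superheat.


Formula: T_pour = T_melt + Superheat
T_pour = 739 + 113 = 852 deg C

Final answer: 852 deg C


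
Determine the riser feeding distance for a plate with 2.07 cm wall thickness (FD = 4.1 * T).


Formula: FD = 4.1 * T  (riser feeding-distance rule)
FD = 4.1 * 2.07 cm = 8.4870 cm

8.4870 cm


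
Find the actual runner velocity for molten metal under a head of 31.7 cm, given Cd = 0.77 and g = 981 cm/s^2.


Formula: v = Cd * sqrt(2 * g * h)  (Torricelli with discharge coefficient)
2*g*h = 2 * 981 * 31.7 = 62195.4 cm^2/s^2
sqrt(62195.4) = 249.39006 cm/s
v = 0.77 * 249.39006 = 192.0303 cm/s

Final answer: 192.0303 cm/s


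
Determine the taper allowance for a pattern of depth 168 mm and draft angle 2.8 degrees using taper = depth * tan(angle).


Formula: taper = depth * tan(draft_angle)
tan(2.8 deg) = 0.0489082
taper = 168 mm * 0.0489082 = 8.2166 mm


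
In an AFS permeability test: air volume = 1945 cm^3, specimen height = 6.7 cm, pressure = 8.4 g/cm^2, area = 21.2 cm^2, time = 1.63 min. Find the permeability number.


Formula: Permeability Number P = (V * H) / (p * A * t)
Numerator: V * H = 1945 * 6.7 = 13031.5
Denominator: p * A * t = 8.4 * 21.2 * 1.63 = 290.2704
P = 13031.5 / 290.2704 = 44.8943

44.8943


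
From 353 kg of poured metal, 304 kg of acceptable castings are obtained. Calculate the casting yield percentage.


Formula: Casting Yield = (W_good / W_total) * 100
Yield = (304 kg / 353 kg) * 100 = 86.1190%


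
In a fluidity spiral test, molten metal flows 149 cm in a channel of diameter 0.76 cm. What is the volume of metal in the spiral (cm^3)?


Formula: V = pi * (d/2)^2 * L  (cylinder volume)
Radius = 0.76/2 = 0.38 cm
V = pi * 0.38^2 * 149 = 67.5933 cm^3


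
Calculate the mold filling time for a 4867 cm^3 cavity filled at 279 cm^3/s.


Formula: t_fill = V_mold / Q_flow
t = 4867 cm^3 / 279 cm^3/s = 17.4444 s

17.4444 s


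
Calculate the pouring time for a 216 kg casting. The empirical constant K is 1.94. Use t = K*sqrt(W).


Formula: t = K * sqrt(W)
sqrt(W) = sqrt(216) = 14.69694
t = 1.94 * 14.69694 = 28.5121 s


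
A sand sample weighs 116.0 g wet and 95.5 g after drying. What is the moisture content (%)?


Formula: MC = (W_wet - W_dry) / W_wet * 100
Water mass = 116.0 - 95.5 = 20.5 g
MC = 20.5 / 116.0 * 100 = 17.6724%

Answer: 17.6724%


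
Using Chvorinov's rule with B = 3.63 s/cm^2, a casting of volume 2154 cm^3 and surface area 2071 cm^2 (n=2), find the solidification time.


Formula: t_s = B * (V/A)^n  (Chvorinov's rule, n=2)
Modulus M = V/A = 2154/2071 = 1.040077 cm
M^2 = 1.040077^2 = 1.081760 cm^2
t_s = 3.63 * 1.081760 = 3.9268 s

3.9268 s


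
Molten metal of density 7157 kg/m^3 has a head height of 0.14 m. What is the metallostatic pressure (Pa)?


Formula: P = rho * g * h
rho * g = 7157 * 9.81 = 70210.17 N/m^3
P = 70210.17 * 0.14 = 9829.4238 Pa

Final answer: 9829.4238 Pa


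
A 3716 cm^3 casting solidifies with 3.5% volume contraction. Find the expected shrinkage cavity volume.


Formula: V_shrink = V_casting * shrinkage_pct / 100
V_shrink = 3716 cm^3 * 3.5 / 100 = 130.0600 cm^3

Final answer: 130.0600 cm^3


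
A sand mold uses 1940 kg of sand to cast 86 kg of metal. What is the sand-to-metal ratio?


Formula: Sand-to-Metal Ratio = W_sand / W_metal
Ratio = 1940 kg / 86 kg = 22.5581

Answer: 22.5581


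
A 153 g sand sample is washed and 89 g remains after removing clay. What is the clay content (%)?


Formula: Clay% = (W_total - W_washed) / W_total * 100
Clay mass = 153 - 89 = 64 g
Clay% = 64 / 153 * 100 = 41.8301%

Final answer: 41.8301%


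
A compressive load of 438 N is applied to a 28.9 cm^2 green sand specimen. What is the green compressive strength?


Formula: Compressive Strength = Force / Area
Strength = 438 N / 28.9 cm^2 = 15.1557 N/cm^2

Answer: 15.1557 N/cm^2


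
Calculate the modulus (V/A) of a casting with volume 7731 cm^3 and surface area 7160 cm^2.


Formula: Casting Modulus M = V / A
M = 7731 cm^3 / 7160 cm^2 = 1.0797 cm


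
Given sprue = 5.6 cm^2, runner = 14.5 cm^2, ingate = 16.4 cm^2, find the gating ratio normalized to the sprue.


Sprue:Runner:Ingate = 1 : 14.5/5.6 : 16.4/5.6 = 1:2.59:2.93

1:2.59:2.93


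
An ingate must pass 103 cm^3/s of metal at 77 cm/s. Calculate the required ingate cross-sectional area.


Formula: A_ingate = Q / v  (continuity equation)
A = 103 cm^3/s / 77 cm/s = 1.3377 cm^2

Final answer: 1.3377 cm^2


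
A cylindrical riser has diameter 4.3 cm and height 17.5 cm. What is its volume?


Formula: V = pi * (D/2)^2 * H  (cylinder volume)
Radius = D/2 = 4.3/2 = 2.15 cm
V = pi * 2.15^2 * 17.5 = 254.1352 cm^3

Answer: 254.1352 cm^3


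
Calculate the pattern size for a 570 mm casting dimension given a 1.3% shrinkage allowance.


Formula: L_pattern = L_casting * (1 + shrinkage_rate/100)
Shrinkage factor = 1 + 1.3/100 = 1.013
L_pattern = 570 mm * 1.013 = 577.4100 mm

577.4100 mm


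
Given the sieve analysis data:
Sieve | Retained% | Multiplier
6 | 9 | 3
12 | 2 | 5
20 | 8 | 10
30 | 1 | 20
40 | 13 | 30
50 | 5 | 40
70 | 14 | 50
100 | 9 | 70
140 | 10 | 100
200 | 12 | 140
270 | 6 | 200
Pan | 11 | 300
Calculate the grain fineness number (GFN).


Formula: GFN = sum(pct * multiplier) / sum(pct)
sum(pct * multiplier) = 9237
sum(pct) = 100
GFN = 9237 / 100 = 92.37

Answer: 92.37


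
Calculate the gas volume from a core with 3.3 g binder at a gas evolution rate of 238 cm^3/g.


Formula: V_gas = W_binder * gas_evolution_rate
V = 3.3 g * 238 cm^3/g = 785.4000 cm^3

Final answer: 785.4000 cm^3


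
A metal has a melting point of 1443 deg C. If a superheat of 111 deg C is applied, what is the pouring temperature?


Formula: T_pour = T_melt + Superheat
T_pour = 1443 + 111 = 1554 deg C

Answer: 1554 deg C


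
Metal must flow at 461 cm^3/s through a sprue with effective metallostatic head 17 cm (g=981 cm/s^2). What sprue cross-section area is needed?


Formula: v = sqrt(2*g*h), A = Q/v
Velocity: v = sqrt(2 * 981 * 17) = sqrt(33354) = 182.6308 cm/s
Sprue area: A = Q / v = 461 / 182.6308 = 2.5242 cm^2

2.5242 cm^2


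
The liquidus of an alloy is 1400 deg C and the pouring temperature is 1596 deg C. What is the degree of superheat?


Formula: Superheat = T_pour - T_melt
Superheat = 1596 - 1400 = 196 deg C

Final answer: 196 deg C


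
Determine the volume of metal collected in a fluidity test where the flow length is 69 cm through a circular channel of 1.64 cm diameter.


Formula: V = pi * (d/2)^2 * L  (cylinder volume)
Radius = 1.64/2 = 0.82 cm
V = pi * 0.82^2 * 69 = 145.7561 cm^3

Answer: 145.7561 cm^3


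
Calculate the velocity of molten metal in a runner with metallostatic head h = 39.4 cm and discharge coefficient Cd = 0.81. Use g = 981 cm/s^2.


Formula: v = Cd * sqrt(2 * g * h)  (Torricelli with discharge coefficient)
2*g*h = 2 * 981 * 39.4 = 77302.8 cm^2/s^2
sqrt(77302.8) = 278.03381 cm/s
v = 0.81 * 278.03381 = 225.2074 cm/s


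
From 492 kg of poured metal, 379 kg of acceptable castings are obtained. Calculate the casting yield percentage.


Formula: Casting Yield = (W_good / W_total) * 100
Yield = (379 kg / 492 kg) * 100 = 77.0325%

Answer: 77.0325%


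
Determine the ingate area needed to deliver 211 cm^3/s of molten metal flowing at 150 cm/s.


Formula: A_ingate = Q / v  (continuity equation)
A = 211 cm^3/s / 150 cm/s = 1.4067 cm^2

Answer: 1.4067 cm^2


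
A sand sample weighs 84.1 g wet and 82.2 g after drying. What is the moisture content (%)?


Formula: MC = (W_wet - W_dry) / W_wet * 100
Water mass = 84.1 - 82.2 = 1.9 g
MC = 1.9 / 84.1 * 100 = 2.2592%

2.2592%


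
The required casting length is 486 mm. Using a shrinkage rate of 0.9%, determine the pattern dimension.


Formula: L_pattern = L_casting * (1 + shrinkage_rate/100)
Shrinkage factor = 1 + 0.9/100 = 1.009
L_pattern = 486 mm * 1.009 = 490.3740 mm

Answer: 490.3740 mm


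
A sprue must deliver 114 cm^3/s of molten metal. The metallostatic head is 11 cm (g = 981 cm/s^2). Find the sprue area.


Formula: v = sqrt(2*g*h), A = Q/v
Velocity: v = sqrt(2 * 981 * 11) = sqrt(21582) = 146.9081 cm/s
Sprue area: A = Q / v = 114 / 146.9081 = 0.7760 cm^2

Final answer: 0.7760 cm^2


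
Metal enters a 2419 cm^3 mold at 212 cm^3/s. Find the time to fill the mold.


Formula: t_fill = V_mold / Q_flow
t = 2419 cm^3 / 212 cm^3/s = 11.4104 s

Answer: 11.4104 s


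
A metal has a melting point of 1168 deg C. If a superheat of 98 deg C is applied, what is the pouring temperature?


Formula: T_pour = T_melt + Superheat
T_pour = 1168 + 98 = 1266 deg C

Final answer: 1266 deg C


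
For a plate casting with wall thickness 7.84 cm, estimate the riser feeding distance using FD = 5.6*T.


Formula: FD = 5.6 * T  (riser feeding-distance rule)
FD = 5.6 * 7.84 cm = 43.9040 cm


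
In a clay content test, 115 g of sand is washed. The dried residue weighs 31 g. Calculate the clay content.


Formula: Clay% = (W_total - W_washed) / W_total * 100
Clay mass = 115 - 31 = 84 g
Clay% = 84 / 115 * 100 = 73.0435%

73.0435%


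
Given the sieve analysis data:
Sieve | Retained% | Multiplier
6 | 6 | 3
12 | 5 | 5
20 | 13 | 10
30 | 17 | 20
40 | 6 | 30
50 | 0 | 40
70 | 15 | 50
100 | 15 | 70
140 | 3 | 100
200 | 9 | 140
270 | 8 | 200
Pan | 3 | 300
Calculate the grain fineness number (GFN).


Formula: GFN = sum(pct * multiplier) / sum(pct)
sum(pct * multiplier) = 6553
sum(pct) = 100
GFN = 6553 / 100 = 65.53


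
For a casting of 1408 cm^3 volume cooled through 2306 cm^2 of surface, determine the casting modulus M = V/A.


Formula: Casting Modulus M = V / A
M = 1408 cm^3 / 2306 cm^2 = 0.6106 cm

0.6106 cm


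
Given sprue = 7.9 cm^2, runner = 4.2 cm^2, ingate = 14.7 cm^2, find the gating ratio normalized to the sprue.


Sprue:Runner:Ingate = 1 : 4.2/7.9 : 14.7/7.9 = 1:0.53:1.86

Answer: 1:0.53:1.86


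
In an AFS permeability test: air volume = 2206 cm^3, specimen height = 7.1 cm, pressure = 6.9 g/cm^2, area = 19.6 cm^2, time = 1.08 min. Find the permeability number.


Formula: Permeability Number P = (V * H) / (p * A * t)
Numerator: V * H = 2206 * 7.1 = 15662.6
Denominator: p * A * t = 6.9 * 19.6 * 1.08 = 146.0592
P = 15662.6 / 146.0592 = 107.2346

107.2346


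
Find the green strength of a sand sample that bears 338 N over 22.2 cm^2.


Formula: Compressive Strength = Force / Area
Strength = 338 N / 22.2 cm^2 = 15.2252 N/cm^2


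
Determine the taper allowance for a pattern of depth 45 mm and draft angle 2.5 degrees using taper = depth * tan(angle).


Formula: taper = depth * tan(draft_angle)
tan(2.5 deg) = 0.0436609
taper = 45 mm * 0.0436609 = 1.9647 mm

1.9647 mm


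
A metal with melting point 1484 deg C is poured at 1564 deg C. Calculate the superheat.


Formula: Superheat = T_pour - T_melt
Superheat = 1564 - 1484 = 80 deg C

Final answer: 80 deg C


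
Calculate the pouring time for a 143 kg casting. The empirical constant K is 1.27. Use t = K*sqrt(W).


Formula: t = K * sqrt(W)
sqrt(W) = sqrt(143) = 11.95826
t = 1.27 * 11.95826 = 15.1870 s

15.1870 s


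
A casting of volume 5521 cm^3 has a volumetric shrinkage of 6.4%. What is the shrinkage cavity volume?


Formula: V_shrink = V_casting * shrinkage_pct / 100
V_shrink = 5521 cm^3 * 6.4 / 100 = 353.3440 cm^3

353.3440 cm^3


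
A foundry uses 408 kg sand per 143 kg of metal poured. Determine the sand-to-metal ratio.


Formula: Sand-to-Metal Ratio = W_sand / W_metal
Ratio = 408 kg / 143 kg = 2.8531

2.8531


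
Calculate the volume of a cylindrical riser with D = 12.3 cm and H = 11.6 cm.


Formula: V = pi * (D/2)^2 * H  (cylinder volume)
Radius = D/2 = 12.3/2 = 6.15 cm
V = pi * 6.15^2 * 11.6 = 1378.3455 cm^3

Answer: 1378.3455 cm^3


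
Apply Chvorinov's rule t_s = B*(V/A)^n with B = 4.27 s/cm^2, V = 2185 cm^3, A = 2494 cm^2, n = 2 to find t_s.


Formula: t_s = B * (V/A)^n  (Chvorinov's rule, n=2)
Modulus M = V/A = 2185/2494 = 0.876103 cm
M^2 = 0.876103^2 = 0.767556 cm^2
t_s = 4.27 * 0.767556 = 3.2775 s

3.2775 s


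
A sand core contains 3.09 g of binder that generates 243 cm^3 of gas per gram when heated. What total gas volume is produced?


Formula: V_gas = W_binder * gas_evolution_rate
V = 3.09 g * 243 cm^3/g = 750.8700 cm^3


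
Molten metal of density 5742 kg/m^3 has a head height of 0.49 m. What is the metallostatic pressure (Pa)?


Formula: P = rho * g * h
rho * g = 5742 * 9.81 = 56329.02 N/m^3
P = 56329.02 * 0.49 = 27601.2198 Pa

Final answer: 27601.2198 Pa


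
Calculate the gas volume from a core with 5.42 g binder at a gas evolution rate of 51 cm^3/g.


Formula: V_gas = W_binder * gas_evolution_rate
V = 5.42 g * 51 cm^3/g = 276.4200 cm^3

276.4200 cm^3


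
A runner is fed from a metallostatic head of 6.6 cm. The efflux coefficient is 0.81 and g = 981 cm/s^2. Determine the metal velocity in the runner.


Formula: v = Cd * sqrt(2 * g * h)  (Torricelli with discharge coefficient)
2*g*h = 2 * 981 * 6.6 = 12949.2 cm^2/s^2
sqrt(12949.2) = 113.79455 cm/s
v = 0.81 * 113.79455 = 92.1736 cm/s

Final answer: 92.1736 cm/s


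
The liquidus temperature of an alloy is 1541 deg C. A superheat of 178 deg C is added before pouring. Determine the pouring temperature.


Formula: T_pour = T_melt + Superheat
T_pour = 1541 + 178 = 1719 deg C

Final answer: 1719 deg C


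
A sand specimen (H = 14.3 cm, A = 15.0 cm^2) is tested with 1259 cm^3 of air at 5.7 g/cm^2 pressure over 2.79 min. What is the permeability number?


Formula: Permeability Number P = (V * H) / (p * A * t)
Numerator: V * H = 1259 * 14.3 = 18003.7
Denominator: p * A * t = 5.7 * 15.0 * 2.79 = 238.545
P = 18003.7 / 238.545 = 75.4730

Final answer: 75.4730


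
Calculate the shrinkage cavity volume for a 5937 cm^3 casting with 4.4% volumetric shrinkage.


Formula: V_shrink = V_casting * shrinkage_pct / 100
V_shrink = 5937 cm^3 * 4.4 / 100 = 261.2280 cm^3


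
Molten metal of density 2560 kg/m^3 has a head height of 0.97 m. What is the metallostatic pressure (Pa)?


Formula: P = rho * g * h
rho * g = 2560 * 9.81 = 25113.6 N/m^3
P = 25113.6 * 0.97 = 24360.1920 Pa

24360.1920 Pa


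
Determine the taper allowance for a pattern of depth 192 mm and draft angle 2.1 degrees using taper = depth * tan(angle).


Formula: taper = depth * tan(draft_angle)
tan(2.1 deg) = 0.0366683
taper = 192 mm * 0.0366683 = 7.0403 mm

Final answer: 7.0403 mm


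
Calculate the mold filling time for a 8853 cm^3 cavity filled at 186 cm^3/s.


Formula: t_fill = V_mold / Q_flow
t = 8853 cm^3 / 186 cm^3/s = 47.5968 s

47.5968 s


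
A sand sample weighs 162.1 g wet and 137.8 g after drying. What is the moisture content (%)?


Formula: MC = (W_wet - W_dry) / W_wet * 100
Water mass = 162.1 - 137.8 = 24.3 g
MC = 24.3 / 162.1 * 100 = 14.9907%

14.9907%


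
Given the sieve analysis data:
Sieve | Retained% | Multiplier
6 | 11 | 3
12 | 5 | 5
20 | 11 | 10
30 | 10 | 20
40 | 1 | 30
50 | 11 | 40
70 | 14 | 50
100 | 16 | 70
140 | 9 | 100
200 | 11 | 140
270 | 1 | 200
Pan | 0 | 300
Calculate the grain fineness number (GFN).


Formula: GFN = sum(pct * multiplier) / sum(pct)
sum(pct * multiplier) = 5298
sum(pct) = 100
GFN = 5298 / 100 = 52.98

52.98


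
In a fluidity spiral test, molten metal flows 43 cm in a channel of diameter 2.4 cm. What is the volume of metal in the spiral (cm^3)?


Formula: V = pi * (d/2)^2 * L  (cylinder volume)
Radius = 2.4/2 = 1.2 cm
V = pi * 1.2^2 * 43 = 194.5274 cm^3


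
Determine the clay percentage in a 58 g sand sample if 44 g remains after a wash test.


Formula: Clay% = (W_total - W_washed) / W_total * 100
Clay mass = 58 - 44 = 14 g
Clay% = 14 / 58 * 100 = 24.1379%

Final answer: 24.1379%


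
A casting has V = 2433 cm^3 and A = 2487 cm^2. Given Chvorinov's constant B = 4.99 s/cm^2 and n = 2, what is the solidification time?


Formula: t_s = B * (V/A)^n  (Chvorinov's rule, n=2)
Modulus M = V/A = 2433/2487 = 0.978287 cm
M^2 = 0.978287^2 = 0.957045 cm^2
t_s = 4.99 * 0.957045 = 4.7757 s

4.7757 s


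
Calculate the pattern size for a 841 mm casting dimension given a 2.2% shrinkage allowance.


Formula: L_pattern = L_casting * (1 + shrinkage_rate/100)
Shrinkage factor = 1 + 2.2/100 = 1.022
L_pattern = 841 mm * 1.022 = 859.5020 mm

Answer: 859.5020 mm


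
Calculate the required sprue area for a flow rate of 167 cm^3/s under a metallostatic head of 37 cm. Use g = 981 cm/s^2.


Formula: v = sqrt(2*g*h), A = Q/v
Velocity: v = sqrt(2 * 981 * 37) = sqrt(72594) = 269.4327 cm/s
Sprue area: A = Q / v = 167 / 269.4327 = 0.6198 cm^2

Answer: 0.6198 cm^2


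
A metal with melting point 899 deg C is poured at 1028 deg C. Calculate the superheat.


Formula: Superheat = T_pour - T_melt
Superheat = 1028 - 899 = 129 deg C

129 deg C


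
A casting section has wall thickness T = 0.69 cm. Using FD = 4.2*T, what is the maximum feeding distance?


Formula: FD = 4.2 * T  (riser feeding-distance rule)
FD = 4.2 * 0.69 cm = 2.8980 cm

Answer: 2.8980 cm


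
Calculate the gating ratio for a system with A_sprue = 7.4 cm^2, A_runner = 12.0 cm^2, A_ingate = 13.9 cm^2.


Sprue:Runner:Ingate = 1 : 12.0/7.4 : 13.9/7.4 = 1:1.62:1.88


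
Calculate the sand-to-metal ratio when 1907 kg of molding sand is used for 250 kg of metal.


Formula: Sand-to-Metal Ratio = W_sand / W_metal
Ratio = 1907 kg / 250 kg = 7.6280


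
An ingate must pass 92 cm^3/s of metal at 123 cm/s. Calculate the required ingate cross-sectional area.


Formula: A_ingate = Q / v  (continuity equation)
A = 92 cm^3/s / 123 cm/s = 0.7480 cm^2

Answer: 0.7480 cm^2


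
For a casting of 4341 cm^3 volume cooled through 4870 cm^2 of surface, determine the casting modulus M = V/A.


Formula: Casting Modulus M = V / A
M = 4341 cm^3 / 4870 cm^2 = 0.8914 cm

Final answer: 0.8914 cm


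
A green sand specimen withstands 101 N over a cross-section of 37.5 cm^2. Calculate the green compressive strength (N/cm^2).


Formula: Compressive Strength = Force / Area
Strength = 101 N / 37.5 cm^2 = 2.6933 N/cm^2

Final answer: 2.6933 N/cm^2


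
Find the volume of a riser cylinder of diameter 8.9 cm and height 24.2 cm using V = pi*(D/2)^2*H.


Formula: V = pi * (D/2)^2 * H  (cylinder volume)
Radius = D/2 = 8.9/2 = 4.45 cm
V = pi * 4.45^2 * 24.2 = 1505.5156 cm^3

Final answer: 1505.5156 cm^3


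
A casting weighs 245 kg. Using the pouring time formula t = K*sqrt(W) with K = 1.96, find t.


Formula: t = K * sqrt(W)
sqrt(W) = sqrt(245) = 15.65248
t = 1.96 * 15.65248 = 30.6789 s

30.6789 s


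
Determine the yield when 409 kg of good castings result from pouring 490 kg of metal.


Formula: Casting Yield = (W_good / W_total) * 100
Yield = (409 kg / 490 kg) * 100 = 83.4694%


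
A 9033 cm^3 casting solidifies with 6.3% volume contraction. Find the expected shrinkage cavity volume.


Formula: V_shrink = V_casting * shrinkage_pct / 100
V_shrink = 9033 cm^3 * 6.3 / 100 = 569.0790 cm^3

Answer: 569.0790 cm^3


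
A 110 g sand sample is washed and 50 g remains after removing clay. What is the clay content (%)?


Formula: Clay% = (W_total - W_washed) / W_total * 100
Clay mass = 110 - 50 = 60 g
Clay% = 60 / 110 * 100 = 54.5455%


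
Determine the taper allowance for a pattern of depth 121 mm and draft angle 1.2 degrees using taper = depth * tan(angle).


Formula: taper = depth * tan(draft_angle)
tan(1.2 deg) = 0.0209470
taper = 121 mm * 0.0209470 = 2.5346 mm

2.5346 mm


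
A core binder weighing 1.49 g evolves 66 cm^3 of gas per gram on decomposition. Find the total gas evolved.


Formula: V_gas = W_binder * gas_evolution_rate
V = 1.49 g * 66 cm^3/g = 98.3400 cm^3


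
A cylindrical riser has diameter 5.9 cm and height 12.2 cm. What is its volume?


Formula: V = pi * (D/2)^2 * H  (cylinder volume)
Radius = D/2 = 5.9/2 = 2.95 cm
V = pi * 2.95^2 * 12.2 = 333.5445 cm^3

Final answer: 333.5445 cm^3


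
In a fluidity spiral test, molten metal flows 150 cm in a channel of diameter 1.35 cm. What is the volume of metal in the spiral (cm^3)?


Formula: V = pi * (d/2)^2 * L  (cylinder volume)
Radius = 1.35/2 = 0.675 cm
V = pi * 0.675^2 * 150 = 214.7082 cm^3


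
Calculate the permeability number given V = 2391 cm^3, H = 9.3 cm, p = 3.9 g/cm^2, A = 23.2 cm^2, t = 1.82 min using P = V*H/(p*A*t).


Formula: Permeability Number P = (V * H) / (p * A * t)
Numerator: V * H = 2391 * 9.3 = 22236.3
Denominator: p * A * t = 3.9 * 23.2 * 1.82 = 164.6736
P = 22236.3 / 164.6736 = 135.0326

Answer: 135.0326


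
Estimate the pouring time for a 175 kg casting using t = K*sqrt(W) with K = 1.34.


Formula: t = K * sqrt(W)
sqrt(W) = sqrt(175) = 13.22876
t = 1.34 * 13.22876 = 17.7265 s

17.7265 s


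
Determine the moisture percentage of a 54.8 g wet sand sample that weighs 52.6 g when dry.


Formula: MC = (W_wet - W_dry) / W_wet * 100
Water mass = 54.8 - 52.6 = 2.2 g
MC = 2.2 / 54.8 * 100 = 4.0146%


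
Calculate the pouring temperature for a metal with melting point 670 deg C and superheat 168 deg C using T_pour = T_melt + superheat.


Formula: T_pour = T_melt + Superheat
T_pour = 670 + 168 = 838 deg C


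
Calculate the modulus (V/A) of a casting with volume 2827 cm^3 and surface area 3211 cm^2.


Formula: Casting Modulus M = V / A
M = 2827 cm^3 / 3211 cm^2 = 0.8804 cm


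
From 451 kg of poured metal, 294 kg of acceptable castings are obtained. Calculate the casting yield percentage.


Formula: Casting Yield = (W_good / W_total) * 100
Yield = (294 kg / 451 kg) * 100 = 65.1885%


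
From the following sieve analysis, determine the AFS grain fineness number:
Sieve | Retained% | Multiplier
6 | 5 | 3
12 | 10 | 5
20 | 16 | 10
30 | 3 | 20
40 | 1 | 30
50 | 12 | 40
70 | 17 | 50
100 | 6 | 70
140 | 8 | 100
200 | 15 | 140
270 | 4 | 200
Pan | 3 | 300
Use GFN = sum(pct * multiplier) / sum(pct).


Formula: GFN = sum(pct * multiplier) / sum(pct)
sum(pct * multiplier) = 6665
sum(pct) = 100
GFN = 6665 / 100 = 66.65

Answer: 66.65


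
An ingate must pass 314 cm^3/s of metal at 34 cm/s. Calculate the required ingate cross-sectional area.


Formula: A_ingate = Q / v  (continuity equation)
A = 314 cm^3/s / 34 cm/s = 9.2353 cm^2


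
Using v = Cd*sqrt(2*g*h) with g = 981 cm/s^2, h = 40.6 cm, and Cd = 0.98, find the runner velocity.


Formula: v = Cd * sqrt(2 * g * h)  (Torricelli with discharge coefficient)
2*g*h = 2 * 981 * 40.6 = 79657.2 cm^2/s^2
sqrt(79657.2) = 282.23607 cm/s
v = 0.98 * 282.23607 = 276.5913 cm/s

Answer: 276.5913 cm/s


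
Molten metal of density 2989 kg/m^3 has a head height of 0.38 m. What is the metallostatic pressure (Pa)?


Formula: P = rho * g * h
rho * g = 2989 * 9.81 = 29322.09 N/m^3
P = 29322.09 * 0.38 = 11142.3942 Pa

11142.3942 Pa


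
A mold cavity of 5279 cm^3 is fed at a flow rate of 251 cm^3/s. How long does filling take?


Formula: t_fill = V_mold / Q_flow
t = 5279 cm^3 / 251 cm^3/s = 21.0319 s

21.0319 s


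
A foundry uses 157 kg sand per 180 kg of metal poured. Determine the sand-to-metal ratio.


Formula: Sand-to-Metal Ratio = W_sand / W_metal
Ratio = 157 kg / 180 kg = 0.8722


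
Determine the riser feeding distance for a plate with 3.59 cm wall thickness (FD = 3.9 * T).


Formula: FD = 3.9 * T  (riser feeding-distance rule)
FD = 3.9 * 3.59 cm = 14.0010 cm


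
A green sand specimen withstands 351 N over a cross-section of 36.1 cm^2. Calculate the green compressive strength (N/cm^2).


Formula: Compressive Strength = Force / Area
Strength = 351 N / 36.1 cm^2 = 9.7230 N/cm^2


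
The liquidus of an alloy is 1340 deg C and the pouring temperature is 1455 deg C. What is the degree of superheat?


Formula: Superheat = T_pour - T_melt
Superheat = 1455 - 1340 = 115 deg C

Final answer: 115 deg C


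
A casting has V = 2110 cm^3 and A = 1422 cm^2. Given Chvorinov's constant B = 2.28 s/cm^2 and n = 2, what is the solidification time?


Formula: t_s = B * (V/A)^n  (Chvorinov's rule, n=2)
Modulus M = V/A = 2110/1422 = 1.483826 cm
M^2 = 1.483826^2 = 2.201740 cm^2
t_s = 2.28 * 2.201740 = 5.0200 s


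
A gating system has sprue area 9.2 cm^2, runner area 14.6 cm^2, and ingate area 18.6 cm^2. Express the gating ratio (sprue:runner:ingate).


Sprue:Runner:Ingate = 1 : 14.6/9.2 : 18.6/9.2 = 1:1.59:2.02

Final answer: 1:1.59:2.02


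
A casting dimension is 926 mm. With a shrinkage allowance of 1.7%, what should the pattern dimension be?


Formula: L_pattern = L_casting * (1 + shrinkage_rate/100)
Shrinkage factor = 1 + 1.7/100 = 1.017
L_pattern = 926 mm * 1.017 = 941.7420 mm

941.7420 mm
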